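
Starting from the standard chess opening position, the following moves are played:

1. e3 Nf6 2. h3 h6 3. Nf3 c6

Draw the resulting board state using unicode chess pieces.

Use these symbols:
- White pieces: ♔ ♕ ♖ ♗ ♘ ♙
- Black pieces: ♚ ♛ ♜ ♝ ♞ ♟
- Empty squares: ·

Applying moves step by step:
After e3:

♜ ♞ ♝ ♛ ♚ ♝ ♞ ♜
♟ ♟ ♟ ♟ ♟ ♟ ♟ ♟
· · · · · · · ·
· · · · · · · ·
· · · · · · · ·
· · · · ♙ · · ·
♙ ♙ ♙ ♙ · ♙ ♙ ♙
♖ ♘ ♗ ♕ ♔ ♗ ♘ ♖


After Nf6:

♜ ♞ ♝ ♛ ♚ ♝ · ♜
♟ ♟ ♟ ♟ ♟ ♟ ♟ ♟
· · · · · ♞ · ·
· · · · · · · ·
· · · · · · · ·
· · · · ♙ · · ·
♙ ♙ ♙ ♙ · ♙ ♙ ♙
♖ ♘ ♗ ♕ ♔ ♗ ♘ ♖


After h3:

♜ ♞ ♝ ♛ ♚ ♝ · ♜
♟ ♟ ♟ ♟ ♟ ♟ ♟ ♟
· · · · · ♞ · ·
· · · · · · · ·
· · · · · · · ·
· · · · ♙ · · ♙
♙ ♙ ♙ ♙ · ♙ ♙ ·
♖ ♘ ♗ ♕ ♔ ♗ ♘ ♖


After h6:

♜ ♞ ♝ ♛ ♚ ♝ · ♜
♟ ♟ ♟ ♟ ♟ ♟ ♟ ·
· · · · · ♞ · ♟
· · · · · · · ·
· · · · · · · ·
· · · · ♙ · · ♙
♙ ♙ ♙ ♙ · ♙ ♙ ·
♖ ♘ ♗ ♕ ♔ ♗ ♘ ♖


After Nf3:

♜ ♞ ♝ ♛ ♚ ♝ · ♜
♟ ♟ ♟ ♟ ♟ ♟ ♟ ·
· · · · · ♞ · ♟
· · · · · · · ·
· · · · · · · ·
· · · · ♙ ♘ · ♙
♙ ♙ ♙ ♙ · ♙ ♙ ·
♖ ♘ ♗ ♕ ♔ ♗ · ♖


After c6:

♜ ♞ ♝ ♛ ♚ ♝ · ♜
♟ ♟ · ♟ ♟ ♟ ♟ ·
· · ♟ · · ♞ · ♟
· · · · · · · ·
· · · · · · · ·
· · · · ♙ ♘ · ♙
♙ ♙ ♙ ♙ · ♙ ♙ ·
♖ ♘ ♗ ♕ ♔ ♗ · ♖



  a b c d e f g h
  ─────────────────
8│♜ ♞ ♝ ♛ ♚ ♝ · ♜│8
7│♟ ♟ · ♟ ♟ ♟ ♟ ·│7
6│· · ♟ · · ♞ · ♟│6
5│· · · · · · · ·│5
4│· · · · · · · ·│4
3│· · · · ♙ ♘ · ♙│3
2│♙ ♙ ♙ ♙ · ♙ ♙ ·│2
1│♖ ♘ ♗ ♕ ♔ ♗ · ♖│1
  ─────────────────
  a b c d e f g h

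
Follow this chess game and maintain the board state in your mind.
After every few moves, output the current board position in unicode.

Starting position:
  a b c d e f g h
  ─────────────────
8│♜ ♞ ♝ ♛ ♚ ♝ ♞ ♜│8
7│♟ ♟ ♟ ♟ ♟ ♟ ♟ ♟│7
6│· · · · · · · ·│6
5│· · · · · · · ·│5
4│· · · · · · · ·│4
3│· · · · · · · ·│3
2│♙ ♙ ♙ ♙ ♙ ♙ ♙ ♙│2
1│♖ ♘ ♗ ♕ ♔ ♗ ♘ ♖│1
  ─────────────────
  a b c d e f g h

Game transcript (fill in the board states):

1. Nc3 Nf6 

  a b c d e f g h
  ─────────────────
8│♜ ♞ ♝ ♛ ♚ ♝ · ♜│8
7│♟ ♟ ♟ ♟ ♟ ♟ ♟ ♟│7
6│· · · · · ♞ · ·│6
5│· · · · · · · ·│5
4│· · · · · · · ·│4
3│· · ♘ · · · · ·│3
2│♙ ♙ ♙ ♙ ♙ ♙ ♙ ♙│2
1│♖ · ♗ ♕ ♔ ♗ ♘ ♖│1
  ─────────────────
  a b c d e f g h

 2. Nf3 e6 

  a b c d e f g h
  ─────────────────
8│♜ ♞ ♝ ♛ ♚ ♝ · ♜│8
7│♟ ♟ ♟ ♟ · ♟ ♟ ♟│7
6│· · · · ♟ ♞ · ·│6
5│· · · · · · · ·│5
4│· · · · · · · ·│4
3│· · ♘ · · ♘ · ·│3
2│♙ ♙ ♙ ♙ ♙ ♙ ♙ ♙│2
1│♖ · ♗ ♕ ♔ ♗ · ♖│1
  ─────────────────
  a b c d e f g h

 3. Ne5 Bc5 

  a b c d e f g h
  ─────────────────
8│♜ ♞ ♝ ♛ ♚ · · ♜│8
7│♟ ♟ ♟ ♟ · ♟ ♟ ♟│7
6│· · · · ♟ ♞ · ·│6
5│· · ♝ · ♘ · · ·│5
4│· · · · · · · ·│4
3│· · ♘ · · · · ·│3
2│♙ ♙ ♙ ♙ ♙ ♙ ♙ ♙│2
1│♖ · ♗ ♕ ♔ ♗ · ♖│1
  ─────────────────
  a b c d e f g h

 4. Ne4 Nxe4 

  a b c d e f g h
  ─────────────────
8│♜ ♞ ♝ ♛ ♚ · · ♜│8
7│♟ ♟ ♟ ♟ · ♟ ♟ ♟│7
6│· · · · ♟ · · ·│6
5│· · ♝ · ♘ · · ·│5
4│· · · · ♞ · · ·│4
3│· · · · · · · ·│3
2│♙ ♙ ♙ ♙ ♙ ♙ ♙ ♙│2
1│♖ · ♗ ♕ ♔ ♗ · ♖│1
  ─────────────────
  a b c d e f g h



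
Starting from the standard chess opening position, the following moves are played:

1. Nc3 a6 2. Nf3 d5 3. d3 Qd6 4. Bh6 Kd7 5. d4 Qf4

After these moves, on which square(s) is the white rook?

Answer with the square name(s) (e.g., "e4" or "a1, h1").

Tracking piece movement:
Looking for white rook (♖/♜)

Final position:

  a b c d e f g h
  ─────────────────
8│♜ ♞ ♝ · · ♝ ♞ ♜│8
7│· ♟ ♟ ♚ ♟ ♟ ♟ ♟│7
6│♟ · · · · · · ♗│6
5│· · · ♟ · · · ·│5
4│· · · ♙ · ♛ · ·│4
3│· · ♘ · · ♘ · ·│3
2│♙ ♙ ♙ · ♙ ♙ ♙ ♙│2
1│♖ · · ♕ ♔ ♗ · ♖│1
  ─────────────────
  a b c d e f g h


a1, h1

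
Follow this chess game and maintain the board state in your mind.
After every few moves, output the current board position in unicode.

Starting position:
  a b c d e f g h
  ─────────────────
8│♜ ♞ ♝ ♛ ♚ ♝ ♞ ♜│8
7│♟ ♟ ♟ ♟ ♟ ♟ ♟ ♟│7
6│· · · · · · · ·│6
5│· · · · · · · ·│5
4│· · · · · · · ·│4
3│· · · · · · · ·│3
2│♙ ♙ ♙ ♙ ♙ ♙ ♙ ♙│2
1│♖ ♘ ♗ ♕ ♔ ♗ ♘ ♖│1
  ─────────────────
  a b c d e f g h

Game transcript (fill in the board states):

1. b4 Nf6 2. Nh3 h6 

  a b c d e f g h
  ─────────────────
8│♜ ♞ ♝ ♛ ♚ ♝ · ♜│8
7│♟ ♟ ♟ ♟ ♟ ♟ ♟ ·│7
6│· · · · · ♞ · ♟│6
5│· · · · · · · ·│5
4│· ♙ · · · · · ·│4
3│· · · · · · · ♘│3
2│♙ · ♙ ♙ ♙ ♙ ♙ ♙│2
1│♖ ♘ ♗ ♕ ♔ ♗ · ♖│1
  ─────────────────
  a b c d e f g h

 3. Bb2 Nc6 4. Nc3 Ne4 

  a b c d e f g h
  ─────────────────
8│♜ · ♝ ♛ ♚ ♝ · ♜│8
7│♟ ♟ ♟ ♟ ♟ ♟ ♟ ·│7
6│· · ♞ · · · · ♟│6
5│· · · · · · · ·│5
4│· ♙ · · ♞ · · ·│4
3│· · ♘ · · · · ♘│3
2│♙ ♗ ♙ ♙ ♙ ♙ ♙ ♙│2
1│♖ · · ♕ ♔ ♗ · ♖│1
  ─────────────────
  a b c d e f g h

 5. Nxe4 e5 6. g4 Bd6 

  a b c d e f g h
  ─────────────────
8│♜ · ♝ ♛ ♚ · · ♜│8
7│♟ ♟ ♟ ♟ · ♟ ♟ ·│7
6│· · ♞ ♝ · · · ♟│6
5│· · · · ♟ · · ·│5
4│· ♙ · · ♘ · ♙ ·│4
3│· · · · · · · ♘│3
2│♙ ♗ ♙ ♙ ♙ ♙ · ♙│2
1│♖ · · ♕ ♔ ♗ · ♖│1
  ─────────────────
  a b c d e f g h

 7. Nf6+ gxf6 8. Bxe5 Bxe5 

  a b c d e f g h
  ─────────────────
8│♜ · ♝ ♛ ♚ · · ♜│8
7│♟ ♟ ♟ ♟ · ♟ · ·│7
6│· · ♞ · · ♟ · ♟│6
5│· · · · ♝ · · ·│5
4│· ♙ · · · · ♙ ·│4
3│· · · · · · · ♘│3
2│♙ · ♙ ♙ ♙ ♙ · ♙│2
1│♖ · · ♕ ♔ ♗ · ♖│1
  ─────────────────
  a b c d e f g h



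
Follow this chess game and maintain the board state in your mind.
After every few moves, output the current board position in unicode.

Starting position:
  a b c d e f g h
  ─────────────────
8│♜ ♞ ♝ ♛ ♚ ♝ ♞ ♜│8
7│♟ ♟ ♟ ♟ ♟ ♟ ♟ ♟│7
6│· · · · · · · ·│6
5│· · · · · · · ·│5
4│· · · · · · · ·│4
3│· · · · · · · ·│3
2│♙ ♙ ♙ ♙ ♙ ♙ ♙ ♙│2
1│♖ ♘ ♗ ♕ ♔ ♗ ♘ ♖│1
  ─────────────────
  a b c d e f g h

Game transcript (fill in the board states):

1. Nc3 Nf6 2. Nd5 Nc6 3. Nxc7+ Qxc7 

  a b c d e f g h
  ─────────────────
8│♜ · ♝ · ♚ ♝ · ♜│8
7│♟ ♟ ♛ ♟ ♟ ♟ ♟ ♟│7
6│· · ♞ · · ♞ · ·│6
5│· · · · · · · ·│5
4│· · · · · · · ·│4
3│· · · · · · · ·│3
2│♙ ♙ ♙ ♙ ♙ ♙ ♙ ♙│2
1│♖ · ♗ ♕ ♔ ♗ ♘ ♖│1
  ─────────────────
  a b c d e f g h

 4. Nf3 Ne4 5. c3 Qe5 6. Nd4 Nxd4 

  a b c d e f g h
  ─────────────────
8│♜ · ♝ · ♚ ♝ · ♜│8
7│♟ ♟ · ♟ ♟ ♟ ♟ ♟│7
6│· · · · · · · ·│6
5│· · · · ♛ · · ·│5
4│· · · ♞ ♞ · · ·│4
3│· · ♙ · · · · ·│3
2│♙ ♙ · ♙ ♙ ♙ ♙ ♙│2
1│♖ · ♗ ♕ ♔ ♗ · ♖│1
  ─────────────────
  a b c d e f g h

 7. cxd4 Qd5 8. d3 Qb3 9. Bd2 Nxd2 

  a b c d e f g h
  ─────────────────
8│♜ · ♝ · ♚ ♝ · ♜│8
7│♟ ♟ · ♟ ♟ ♟ ♟ ♟│7
6│· · · · · · · ·│6
5│· · · · · · · ·│5
4│· · · ♙ · · · ·│4
3│· ♛ · ♙ · · · ·│3
2│♙ ♙ · ♞ ♙ ♙ ♙ ♙│2
1│♖ · · ♕ ♔ ♗ · ♖│1
  ─────────────────
  a b c d e f g h

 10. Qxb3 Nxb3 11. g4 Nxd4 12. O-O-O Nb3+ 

  a b c d e f g h
  ─────────────────
8│♜ · ♝ · ♚ ♝ · ♜│8
7│♟ ♟ · ♟ ♟ ♟ ♟ ♟│7
6│· · · · · · · ·│6
5│· · · · · · · ·│5
4│· · · · · · ♙ ·│4
3│· ♞ · ♙ · · · ·│3
2│♙ ♙ · · ♙ ♙ · ♙│2
1│· · ♔ ♖ · ♗ · ♖│1
  ─────────────────
  a b c d e f g h

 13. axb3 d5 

  a b c d e f g h
  ─────────────────
8│♜ · ♝ · ♚ ♝ · ♜│8
7│♟ ♟ · · ♟ ♟ ♟ ♟│7
6│· · · · · · · ·│6
5│· · · ♟ · · · ·│5
4│· · · · · · ♙ ·│4
3│· ♙ · ♙ · · · ·│3
2│· ♙ · · ♙ ♙ · ♙│2
1│· · ♔ ♖ · ♗ · ♖│1
  ─────────────────
  a b c d e f g h


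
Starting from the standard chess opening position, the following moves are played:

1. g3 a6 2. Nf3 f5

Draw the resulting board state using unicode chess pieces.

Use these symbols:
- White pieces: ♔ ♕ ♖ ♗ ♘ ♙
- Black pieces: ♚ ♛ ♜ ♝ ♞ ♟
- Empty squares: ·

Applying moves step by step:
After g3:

♜ ♞ ♝ ♛ ♚ ♝ ♞ ♜
♟ ♟ ♟ ♟ ♟ ♟ ♟ ♟
· · · · · · · ·
· · · · · · · ·
· · · · · · · ·
· · · · · · ♙ ·
♙ ♙ ♙ ♙ ♙ ♙ · ♙
♖ ♘ ♗ ♕ ♔ ♗ ♘ ♖


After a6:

♜ ♞ ♝ ♛ ♚ ♝ ♞ ♜
· ♟ ♟ ♟ ♟ ♟ ♟ ♟
♟ · · · · · · ·
· · · · · · · ·
· · · · · · · ·
· · · · · · ♙ ·
♙ ♙ ♙ ♙ ♙ ♙ · ♙
♖ ♘ ♗ ♕ ♔ ♗ ♘ ♖


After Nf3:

♜ ♞ ♝ ♛ ♚ ♝ ♞ ♜
· ♟ ♟ ♟ ♟ ♟ ♟ ♟
♟ · · · · · · ·
· · · · · · · ·
· · · · · · · ·
· · · · · ♘ ♙ ·
♙ ♙ ♙ ♙ ♙ ♙ · ♙
♖ ♘ ♗ ♕ ♔ ♗ · ♖


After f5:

♜ ♞ ♝ ♛ ♚ ♝ ♞ ♜
· ♟ ♟ ♟ ♟ · ♟ ♟
♟ · · · · · · ·
· · · · · ♟ · ·
· · · · · · · ·
· · · · · ♘ ♙ ·
♙ ♙ ♙ ♙ ♙ ♙ · ♙
♖ ♘ ♗ ♕ ♔ ♗ · ♖



  a b c d e f g h
  ─────────────────
8│♜ ♞ ♝ ♛ ♚ ♝ ♞ ♜│8
7│· ♟ ♟ ♟ ♟ · ♟ ♟│7
6│♟ · · · · · · ·│6
5│· · · · · ♟ · ·│5
4│· · · · · · · ·│4
3│· · · · · ♘ ♙ ·│3
2│♙ ♙ ♙ ♙ ♙ ♙ · ♙│2
1│♖ ♘ ♗ ♕ ♔ ♗ · ♖│1
  ─────────────────
  a b c d e f g h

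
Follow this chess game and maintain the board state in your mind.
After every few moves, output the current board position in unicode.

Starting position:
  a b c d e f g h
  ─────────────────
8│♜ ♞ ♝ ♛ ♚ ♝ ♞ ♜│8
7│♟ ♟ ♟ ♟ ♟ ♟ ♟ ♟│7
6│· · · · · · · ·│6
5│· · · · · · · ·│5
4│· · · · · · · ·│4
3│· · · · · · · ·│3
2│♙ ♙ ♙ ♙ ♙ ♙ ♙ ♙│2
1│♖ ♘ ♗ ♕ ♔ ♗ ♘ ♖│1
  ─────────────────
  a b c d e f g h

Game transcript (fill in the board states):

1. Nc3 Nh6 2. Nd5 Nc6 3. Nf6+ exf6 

  a b c d e f g h
  ─────────────────
8│♜ · ♝ ♛ ♚ ♝ · ♜│8
7│♟ ♟ ♟ ♟ · ♟ ♟ ♟│7
6│· · ♞ · · ♟ · ♞│6
5│· · · · · · · ·│5
4│· · · · · · · ·│4
3│· · · · · · · ·│3
2│♙ ♙ ♙ ♙ ♙ ♙ ♙ ♙│2
1│♖ · ♗ ♕ ♔ ♗ ♘ ♖│1
  ─────────────────
  a b c d e f g h

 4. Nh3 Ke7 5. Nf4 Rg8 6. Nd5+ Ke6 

  a b c d e f g h
  ─────────────────
8│♜ · ♝ ♛ · ♝ ♜ ·│8
7│♟ ♟ ♟ ♟ · ♟ ♟ ♟│7
6│· · ♞ · ♚ ♟ · ♞│6
5│· · · ♘ · · · ·│5
4│· · · · · · · ·│4
3│· · · · · · · ·│3
2│♙ ♙ ♙ ♙ ♙ ♙ ♙ ♙│2
1│♖ · ♗ ♕ ♔ ♗ · ♖│1
  ─────────────────
  a b c d e f g h

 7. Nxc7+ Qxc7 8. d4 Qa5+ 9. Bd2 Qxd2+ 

  a b c d e f g h
  ─────────────────
8│♜ · ♝ · · ♝ ♜ ·│8
7│♟ ♟ · ♟ · ♟ ♟ ♟│7
6│· · ♞ · ♚ ♟ · ♞│6
5│· · · · · · · ·│5
4│· · · ♙ · · · ·│4
3│· · · · · · · ·│3
2│♙ ♙ ♙ ♛ ♙ ♙ ♙ ♙│2
1│♖ · · ♕ ♔ ♗ · ♖│1
  ─────────────────
  a b c d e f g h

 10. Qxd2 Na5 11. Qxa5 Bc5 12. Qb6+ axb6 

  a b c d e f g h
  ─────────────────
8│♜ · ♝ · · · ♜ ·│8
7│· ♟ · ♟ · ♟ ♟ ♟│7
6│· ♟ · · ♚ ♟ · ♞│6
5│· · ♝ · · · · ·│5
4│· · · ♙ · · · ·│4
3│· · · · · · · ·│3
2│♙ ♙ ♙ · ♙ ♙ ♙ ♙│2
1│♖ · · · ♔ ♗ · ♖│1
  ─────────────────
  a b c d e f g h

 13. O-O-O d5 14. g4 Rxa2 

  a b c d e f g h
  ─────────────────
8│· · ♝ · · · ♜ ·│8
7│· ♟ · · · ♟ ♟ ♟│7
6│· ♟ · · ♚ ♟ · ♞│6
5│· · ♝ ♟ · · · ·│5
4│· · · ♙ · · ♙ ·│4
3│· · · · · · · ·│3
2│♜ ♙ ♙ · ♙ ♙ · ♙│2
1│· · ♔ ♖ · ♗ · ♖│1
  ─────────────────
  a b c d e f g h


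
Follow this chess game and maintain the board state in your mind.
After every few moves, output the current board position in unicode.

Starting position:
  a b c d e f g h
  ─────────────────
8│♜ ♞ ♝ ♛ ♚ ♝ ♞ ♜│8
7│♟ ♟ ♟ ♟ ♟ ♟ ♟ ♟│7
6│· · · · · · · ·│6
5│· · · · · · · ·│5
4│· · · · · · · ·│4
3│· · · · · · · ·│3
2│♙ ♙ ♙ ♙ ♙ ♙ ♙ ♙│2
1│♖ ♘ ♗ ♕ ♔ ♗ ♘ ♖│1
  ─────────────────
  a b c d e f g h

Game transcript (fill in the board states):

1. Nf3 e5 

  a b c d e f g h
  ─────────────────
8│♜ ♞ ♝ ♛ ♚ ♝ ♞ ♜│8
7│♟ ♟ ♟ ♟ · ♟ ♟ ♟│7
6│· · · · · · · ·│6
5│· · · · ♟ · · ·│5
4│· · · · · · · ·│4
3│· · · · · ♘ · ·│3
2│♙ ♙ ♙ ♙ ♙ ♙ ♙ ♙│2
1│♖ ♘ ♗ ♕ ♔ ♗ · ♖│1
  ─────────────────
  a b c d e f g h

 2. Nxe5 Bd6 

  a b c d e f g h
  ─────────────────
8│♜ ♞ ♝ ♛ ♚ · ♞ ♜│8
7│♟ ♟ ♟ ♟ · ♟ ♟ ♟│7
6│· · · ♝ · · · ·│6
5│· · · · ♘ · · ·│5
4│· · · · · · · ·│4
3│· · · · · · · ·│3
2│♙ ♙ ♙ ♙ ♙ ♙ ♙ ♙│2
1│♖ ♘ ♗ ♕ ♔ ♗ · ♖│1
  ─────────────────
  a b c d e f g h

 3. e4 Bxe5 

  a b c d e f g h
  ─────────────────
8│♜ ♞ ♝ ♛ ♚ · ♞ ♜│8
7│♟ ♟ ♟ ♟ · ♟ ♟ ♟│7
6│· · · · · · · ·│6
5│· · · · ♝ · · ·│5
4│· · · · ♙ · · ·│4
3│· · · · · · · ·│3
2│♙ ♙ ♙ ♙ · ♙ ♙ ♙│2
1│♖ ♘ ♗ ♕ ♔ ♗ · ♖│1
  ─────────────────
  a b c d e f g h

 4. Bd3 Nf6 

  a b c d e f g h
  ─────────────────
8│♜ ♞ ♝ ♛ ♚ · · ♜│8
7│♟ ♟ ♟ ♟ · ♟ ♟ ♟│7
6│· · · · · ♞ · ·│6
5│· · · · ♝ · · ·│5
4│· · · · ♙ · · ·│4
3│· · · ♗ · · · ·│3
2│♙ ♙ ♙ ♙ · ♙ ♙ ♙│2
1│♖ ♘ ♗ ♕ ♔ · · ♖│1
  ─────────────────
  a b c d e f g h



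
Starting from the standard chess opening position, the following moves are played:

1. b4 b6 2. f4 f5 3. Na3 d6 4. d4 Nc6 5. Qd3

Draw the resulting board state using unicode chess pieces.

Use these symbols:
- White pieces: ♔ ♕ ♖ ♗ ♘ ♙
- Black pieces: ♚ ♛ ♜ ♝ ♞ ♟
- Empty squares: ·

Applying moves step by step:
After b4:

♜ ♞ ♝ ♛ ♚ ♝ ♞ ♜
♟ ♟ ♟ ♟ ♟ ♟ ♟ ♟
· · · · · · · ·
· · · · · · · ·
· ♙ · · · · · ·
· · · · · · · ·
♙ · ♙ ♙ ♙ ♙ ♙ ♙
♖ ♘ ♗ ♕ ♔ ♗ ♘ ♖


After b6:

♜ ♞ ♝ ♛ ♚ ♝ ♞ ♜
♟ · ♟ ♟ ♟ ♟ ♟ ♟
· ♟ · · · · · ·
· · · · · · · ·
· ♙ · · · · · ·
· · · · · · · ·
♙ · ♙ ♙ ♙ ♙ ♙ ♙
♖ ♘ ♗ ♕ ♔ ♗ ♘ ♖


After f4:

♜ ♞ ♝ ♛ ♚ ♝ ♞ ♜
♟ · ♟ ♟ ♟ ♟ ♟ ♟
· ♟ · · · · · ·
· · · · · · · ·
· ♙ · · · ♙ · ·
· · · · · · · ·
♙ · ♙ ♙ ♙ · ♙ ♙
♖ ♘ ♗ ♕ ♔ ♗ ♘ ♖


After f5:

♜ ♞ ♝ ♛ ♚ ♝ ♞ ♜
♟ · ♟ ♟ ♟ · ♟ ♟
· ♟ · · · · · ·
· · · · · ♟ · ·
· ♙ · · · ♙ · ·
· · · · · · · ·
♙ · ♙ ♙ ♙ · ♙ ♙
♖ ♘ ♗ ♕ ♔ ♗ ♘ ♖


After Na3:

♜ ♞ ♝ ♛ ♚ ♝ ♞ ♜
♟ · ♟ ♟ ♟ · ♟ ♟
· ♟ · · · · · ·
· · · · · ♟ · ·
· ♙ · · · ♙ · ·
♘ · · · · · · ·
♙ · ♙ ♙ ♙ · ♙ ♙
♖ · ♗ ♕ ♔ ♗ ♘ ♖


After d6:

♜ ♞ ♝ ♛ ♚ ♝ ♞ ♜
♟ · ♟ · ♟ · ♟ ♟
· ♟ · ♟ · · · ·
· · · · · ♟ · ·
· ♙ · · · ♙ · ·
♘ · · · · · · ·
♙ · ♙ ♙ ♙ · ♙ ♙
♖ · ♗ ♕ ♔ ♗ ♘ ♖


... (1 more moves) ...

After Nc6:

♜ · ♝ ♛ ♚ ♝ ♞ ♜
♟ · ♟ · ♟ · ♟ ♟
· ♟ ♞ ♟ · · · ·
· · · · · ♟ · ·
· ♙ · ♙ · ♙ · ·
♘ · · · · · · ·
♙ · ♙ · ♙ · ♙ ♙
♖ · ♗ ♕ ♔ ♗ ♘ ♖


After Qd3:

♜ · ♝ ♛ ♚ ♝ ♞ ♜
♟ · ♟ · ♟ · ♟ ♟
· ♟ ♞ ♟ · · · ·
· · · · · ♟ · ·
· ♙ · ♙ · ♙ · ·
♘ · · ♕ · · · ·
♙ · ♙ · ♙ · ♙ ♙
♖ · ♗ · ♔ ♗ ♘ ♖



  a b c d e f g h
  ─────────────────
8│♜ · ♝ ♛ ♚ ♝ ♞ ♜│8
7│♟ · ♟ · ♟ · ♟ ♟│7
6│· ♟ ♞ ♟ · · · ·│6
5│· · · · · ♟ · ·│5
4│· ♙ · ♙ · ♙ · ·│4
3│♘ · · ♕ · · · ·│3
2│♙ · ♙ · ♙ · ♙ ♙│2
1│♖ · ♗ · ♔ ♗ ♘ ♖│1
  ─────────────────
  a b c d e f g h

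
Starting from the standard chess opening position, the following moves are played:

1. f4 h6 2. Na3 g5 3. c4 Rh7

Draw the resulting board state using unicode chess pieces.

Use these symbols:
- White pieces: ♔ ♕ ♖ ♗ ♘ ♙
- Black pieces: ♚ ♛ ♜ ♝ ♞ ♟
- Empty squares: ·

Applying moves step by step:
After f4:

♜ ♞ ♝ ♛ ♚ ♝ ♞ ♜
♟ ♟ ♟ ♟ ♟ ♟ ♟ ♟
· · · · · · · ·
· · · · · · · ·
· · · · · ♙ · ·
· · · · · · · ·
♙ ♙ ♙ ♙ ♙ · ♙ ♙
♖ ♘ ♗ ♕ ♔ ♗ ♘ ♖


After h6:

♜ ♞ ♝ ♛ ♚ ♝ ♞ ♜
♟ ♟ ♟ ♟ ♟ ♟ ♟ ·
· · · · · · · ♟
· · · · · · · ·
· · · · · ♙ · ·
· · · · · · · ·
♙ ♙ ♙ ♙ ♙ · ♙ ♙
♖ ♘ ♗ ♕ ♔ ♗ ♘ ♖


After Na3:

♜ ♞ ♝ ♛ ♚ ♝ ♞ ♜
♟ ♟ ♟ ♟ ♟ ♟ ♟ ·
· · · · · · · ♟
· · · · · · · ·
· · · · · ♙ · ·
♘ · · · · · · ·
♙ ♙ ♙ ♙ ♙ · ♙ ♙
♖ · ♗ ♕ ♔ ♗ ♘ ♖


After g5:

♜ ♞ ♝ ♛ ♚ ♝ ♞ ♜
♟ ♟ ♟ ♟ ♟ ♟ · ·
· · · · · · · ♟
· · · · · · ♟ ·
· · · · · ♙ · ·
♘ · · · · · · ·
♙ ♙ ♙ ♙ ♙ · ♙ ♙
♖ · ♗ ♕ ♔ ♗ ♘ ♖


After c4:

♜ ♞ ♝ ♛ ♚ ♝ ♞ ♜
♟ ♟ ♟ ♟ ♟ ♟ · ·
· · · · · · · ♟
· · · · · · ♟ ·
· · ♙ · · ♙ · ·
♘ · · · · · · ·
♙ ♙ · ♙ ♙ · ♙ ♙
♖ · ♗ ♕ ♔ ♗ ♘ ♖


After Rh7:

♜ ♞ ♝ ♛ ♚ ♝ ♞ ·
♟ ♟ ♟ ♟ ♟ ♟ · ♜
· · · · · · · ♟
· · · · · · ♟ ·
· · ♙ · · ♙ · ·
♘ · · · · · · ·
♙ ♙ · ♙ ♙ · ♙ ♙
♖ · ♗ ♕ ♔ ♗ ♘ ♖



  a b c d e f g h
  ─────────────────
8│♜ ♞ ♝ ♛ ♚ ♝ ♞ ·│8
7│♟ ♟ ♟ ♟ ♟ ♟ · ♜│7
6│· · · · · · · ♟│6
5│· · · · · · ♟ ·│5
4│· · ♙ · · ♙ · ·│4
3│♘ · · · · · · ·│3
2│♙ ♙ · ♙ ♙ · ♙ ♙│2
1│♖ · ♗ ♕ ♔ ♗ ♘ ♖│1
  ─────────────────
  a b c d e f g h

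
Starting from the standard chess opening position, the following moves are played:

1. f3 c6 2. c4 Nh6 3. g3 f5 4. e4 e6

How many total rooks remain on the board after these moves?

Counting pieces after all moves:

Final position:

  a b c d e f g h
  ─────────────────
8│♜ ♞ ♝ ♛ ♚ ♝ · ♜│8
7│♟ ♟ · ♟ · · ♟ ♟│7
6│· · ♟ · ♟ · · ♞│6
5│· · · · · ♟ · ·│5
4│· · ♙ · ♙ · · ·│4
3│· · · · · ♙ ♙ ·│3
2│♙ ♙ · ♙ · · · ♙│2
1│♖ ♘ ♗ ♕ ♔ ♗ ♘ ♖│1
  ─────────────────
  a b c d e f g h


4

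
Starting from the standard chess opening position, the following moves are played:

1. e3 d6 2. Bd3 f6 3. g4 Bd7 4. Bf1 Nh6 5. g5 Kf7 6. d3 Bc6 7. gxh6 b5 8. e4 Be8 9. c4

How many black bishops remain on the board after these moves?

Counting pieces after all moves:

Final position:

  a b c d e f g h
  ─────────────────
8│♜ ♞ · ♛ ♝ ♝ · ♜│8
7│♟ · ♟ · ♟ ♚ ♟ ♟│7
6│· · · ♟ · ♟ · ♙│6
5│· ♟ · · · · · ·│5
4│· · ♙ · ♙ · · ·│4
3│· · · ♙ · · · ·│3
2│♙ ♙ · · · ♙ · ♙│2
1│♖ ♘ ♗ ♕ ♔ ♗ ♘ ♖│1
  ─────────────────
  a b c d e f g h


2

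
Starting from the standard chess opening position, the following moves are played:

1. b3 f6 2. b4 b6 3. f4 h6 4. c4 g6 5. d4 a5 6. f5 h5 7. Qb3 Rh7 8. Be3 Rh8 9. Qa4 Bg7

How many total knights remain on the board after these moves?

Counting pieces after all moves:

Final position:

  a b c d e f g h
  ─────────────────
8│♜ ♞ ♝ ♛ ♚ · ♞ ♜│8
7│· · ♟ ♟ ♟ · ♝ ·│7
6│· ♟ · · · ♟ ♟ ·│6
5│♟ · · · · ♙ · ♟│5
4│♕ ♙ ♙ ♙ · · · ·│4
3│· · · · ♗ · · ·│3
2│♙ · · · ♙ · ♙ ♙│2
1│♖ ♘ · · ♔ ♗ ♘ ♖│1
  ─────────────────
  a b c d e f g h


4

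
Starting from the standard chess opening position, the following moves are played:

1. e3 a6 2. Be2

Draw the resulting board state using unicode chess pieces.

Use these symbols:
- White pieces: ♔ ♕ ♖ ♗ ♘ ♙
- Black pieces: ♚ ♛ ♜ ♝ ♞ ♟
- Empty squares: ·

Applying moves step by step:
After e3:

♜ ♞ ♝ ♛ ♚ ♝ ♞ ♜
♟ ♟ ♟ ♟ ♟ ♟ ♟ ♟
· · · · · · · ·
· · · · · · · ·
· · · · · · · ·
· · · · ♙ · · ·
♙ ♙ ♙ ♙ · ♙ ♙ ♙
♖ ♘ ♗ ♕ ♔ ♗ ♘ ♖


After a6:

♜ ♞ ♝ ♛ ♚ ♝ ♞ ♜
· ♟ ♟ ♟ ♟ ♟ ♟ ♟
♟ · · · · · · ·
· · · · · · · ·
· · · · · · · ·
· · · · ♙ · · ·
♙ ♙ ♙ ♙ · ♙ ♙ ♙
♖ ♘ ♗ ♕ ♔ ♗ ♘ ♖


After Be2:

♜ ♞ ♝ ♛ ♚ ♝ ♞ ♜
· ♟ ♟ ♟ ♟ ♟ ♟ ♟
♟ · · · · · · ·
· · · · · · · ·
· · · · · · · ·
· · · · ♙ · · ·
♙ ♙ ♙ ♙ ♗ ♙ ♙ ♙
♖ ♘ ♗ ♕ ♔ · ♘ ♖



  a b c d e f g h
  ─────────────────
8│♜ ♞ ♝ ♛ ♚ ♝ ♞ ♜│8
7│· ♟ ♟ ♟ ♟ ♟ ♟ ♟│7
6│♟ · · · · · · ·│6
5│· · · · · · · ·│5
4│· · · · · · · ·│4
3│· · · · ♙ · · ·│3
2│♙ ♙ ♙ ♙ ♗ ♙ ♙ ♙│2
1│♖ ♘ ♗ ♕ ♔ · ♘ ♖│1
  ─────────────────
  a b c d e f g h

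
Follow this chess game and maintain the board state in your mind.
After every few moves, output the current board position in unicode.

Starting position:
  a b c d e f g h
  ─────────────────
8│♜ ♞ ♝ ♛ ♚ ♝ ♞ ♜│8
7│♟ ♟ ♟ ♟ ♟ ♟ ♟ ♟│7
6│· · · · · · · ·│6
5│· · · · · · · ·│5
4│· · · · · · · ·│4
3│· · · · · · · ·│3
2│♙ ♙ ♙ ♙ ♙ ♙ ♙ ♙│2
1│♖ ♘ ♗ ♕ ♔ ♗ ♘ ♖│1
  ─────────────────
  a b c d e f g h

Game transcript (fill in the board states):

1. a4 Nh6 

  a b c d e f g h
  ─────────────────
8│♜ ♞ ♝ ♛ ♚ ♝ · ♜│8
7│♟ ♟ ♟ ♟ ♟ ♟ ♟ ♟│7
6│· · · · · · · ♞│6
5│· · · · · · · ·│5
4│♙ · · · · · · ·│4
3│· · · · · · · ·│3
2│· ♙ ♙ ♙ ♙ ♙ ♙ ♙│2
1│♖ ♘ ♗ ♕ ♔ ♗ ♘ ♖│1
  ─────────────────
  a b c d e f g h

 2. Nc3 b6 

  a b c d e f g h
  ─────────────────
8│♜ ♞ ♝ ♛ ♚ ♝ · ♜│8
7│♟ · ♟ ♟ ♟ ♟ ♟ ♟│7
6│· ♟ · · · · · ♞│6
5│· · · · · · · ·│5
4│♙ · · · · · · ·│4
3│· · ♘ · · · · ·│3
2│· ♙ ♙ ♙ ♙ ♙ ♙ ♙│2
1│♖ · ♗ ♕ ♔ ♗ ♘ ♖│1
  ─────────────────
  a b c d e f g h

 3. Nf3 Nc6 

  a b c d e f g h
  ─────────────────
8│♜ · ♝ ♛ ♚ ♝ · ♜│8
7│♟ · ♟ ♟ ♟ ♟ ♟ ♟│7
6│· ♟ ♞ · · · · ♞│6
5│· · · · · · · ·│5
4│♙ · · · · · · ·│4
3│· · ♘ · · ♘ · ·│3
2│· ♙ ♙ ♙ ♙ ♙ ♙ ♙│2
1│♖ · ♗ ♕ ♔ ♗ · ♖│1
  ─────────────────
  a b c d e f g h

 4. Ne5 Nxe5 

  a b c d e f g h
  ─────────────────
8│♜ · ♝ ♛ ♚ ♝ · ♜│8
7│♟ · ♟ ♟ ♟ ♟ ♟ ♟│7
6│· ♟ · · · · · ♞│6
5│· · · · ♞ · · ·│5
4│♙ · · · · · · ·│4
3│· · ♘ · · · · ·│3
2│· ♙ ♙ ♙ ♙ ♙ ♙ ♙│2
1│♖ · ♗ ♕ ♔ ♗ · ♖│1
  ─────────────────
  a b c d e f g h

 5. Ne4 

  a b c d e f g h
  ─────────────────
8│♜ · ♝ ♛ ♚ ♝ · ♜│8
7│♟ · ♟ ♟ ♟ ♟ ♟ ♟│7
6│· ♟ · · · · · ♞│6
5│· · · · ♞ · · ·│5
4│♙ · · · ♘ · · ·│4
3│· · · · · · · ·│3
2│· ♙ ♙ ♙ ♙ ♙ ♙ ♙│2
1│♖ · ♗ ♕ ♔ ♗ · ♖│1
  ─────────────────
  a b c d e f g h


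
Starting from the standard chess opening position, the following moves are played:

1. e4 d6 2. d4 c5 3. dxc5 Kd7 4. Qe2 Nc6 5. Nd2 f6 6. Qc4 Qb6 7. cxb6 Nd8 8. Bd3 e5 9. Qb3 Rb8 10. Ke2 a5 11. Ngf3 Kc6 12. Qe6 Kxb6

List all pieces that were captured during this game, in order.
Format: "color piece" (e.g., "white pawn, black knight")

Tracking captures:
  dxc5: captured black pawn
  cxb6: captured black queen
  Kxb6: captured white pawn

black pawn, black queen, white pawn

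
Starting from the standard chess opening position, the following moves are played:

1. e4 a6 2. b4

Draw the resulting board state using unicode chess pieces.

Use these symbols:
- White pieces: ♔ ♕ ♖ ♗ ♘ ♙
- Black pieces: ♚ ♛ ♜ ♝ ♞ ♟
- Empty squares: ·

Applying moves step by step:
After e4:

♜ ♞ ♝ ♛ ♚ ♝ ♞ ♜
♟ ♟ ♟ ♟ ♟ ♟ ♟ ♟
· · · · · · · ·
· · · · · · · ·
· · · · ♙ · · ·
· · · · · · · ·
♙ ♙ ♙ ♙ · ♙ ♙ ♙
♖ ♘ ♗ ♕ ♔ ♗ ♘ ♖


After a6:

♜ ♞ ♝ ♛ ♚ ♝ ♞ ♜
· ♟ ♟ ♟ ♟ ♟ ♟ ♟
♟ · · · · · · ·
· · · · · · · ·
· · · · ♙ · · ·
· · · · · · · ·
♙ ♙ ♙ ♙ · ♙ ♙ ♙
♖ ♘ ♗ ♕ ♔ ♗ ♘ ♖


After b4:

♜ ♞ ♝ ♛ ♚ ♝ ♞ ♜
· ♟ ♟ ♟ ♟ ♟ ♟ ♟
♟ · · · · · · ·
· · · · · · · ·
· ♙ · · ♙ · · ·
· · · · · · · ·
♙ · ♙ ♙ · ♙ ♙ ♙
♖ ♘ ♗ ♕ ♔ ♗ ♘ ♖



  a b c d e f g h
  ─────────────────
8│♜ ♞ ♝ ♛ ♚ ♝ ♞ ♜│8
7│· ♟ ♟ ♟ ♟ ♟ ♟ ♟│7
6│♟ · · · · · · ·│6
5│· · · · · · · ·│5
4│· ♙ · · ♙ · · ·│4
3│· · · · · · · ·│3
2│♙ · ♙ ♙ · ♙ ♙ ♙│2
1│♖ ♘ ♗ ♕ ♔ ♗ ♘ ♖│1
  ─────────────────
  a b c d e f g h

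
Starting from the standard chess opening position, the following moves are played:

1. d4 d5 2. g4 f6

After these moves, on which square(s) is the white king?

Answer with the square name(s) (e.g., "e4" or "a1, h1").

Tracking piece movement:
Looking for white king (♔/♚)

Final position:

  a b c d e f g h
  ─────────────────
8│♜ ♞ ♝ ♛ ♚ ♝ ♞ ♜│8
7│♟ ♟ ♟ · ♟ · ♟ ♟│7
6│· · · · · ♟ · ·│6
5│· · · ♟ · · · ·│5
4│· · · ♙ · · ♙ ·│4
3│· · · · · · · ·│3
2│♙ ♙ ♙ · ♙ ♙ · ♙│2
1│♖ ♘ ♗ ♕ ♔ ♗ ♘ ♖│1
  ─────────────────
  a b c d e f g h


e1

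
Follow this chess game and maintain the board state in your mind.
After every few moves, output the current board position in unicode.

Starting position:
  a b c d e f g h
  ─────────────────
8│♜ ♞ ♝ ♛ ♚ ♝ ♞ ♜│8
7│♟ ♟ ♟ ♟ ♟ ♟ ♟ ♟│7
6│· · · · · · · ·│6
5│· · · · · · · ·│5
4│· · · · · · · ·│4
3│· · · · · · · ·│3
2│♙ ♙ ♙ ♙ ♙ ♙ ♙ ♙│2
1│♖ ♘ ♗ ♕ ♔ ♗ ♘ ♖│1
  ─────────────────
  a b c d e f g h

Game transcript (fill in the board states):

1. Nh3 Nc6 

  a b c d e f g h
  ─────────────────
8│♜ · ♝ ♛ ♚ ♝ ♞ ♜│8
7│♟ ♟ ♟ ♟ ♟ ♟ ♟ ♟│7
6│· · ♞ · · · · ·│6
5│· · · · · · · ·│5
4│· · · · · · · ·│4
3│· · · · · · · ♘│3
2│♙ ♙ ♙ ♙ ♙ ♙ ♙ ♙│2
1│♖ ♘ ♗ ♕ ♔ ♗ · ♖│1
  ─────────────────
  a b c d e f g h

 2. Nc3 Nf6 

  a b c d e f g h
  ─────────────────
8│♜ · ♝ ♛ ♚ ♝ · ♜│8
7│♟ ♟ ♟ ♟ ♟ ♟ ♟ ♟│7
6│· · ♞ · · ♞ · ·│6
5│· · · · · · · ·│5
4│· · · · · · · ·│4
3│· · ♘ · · · · ♘│3
2│♙ ♙ ♙ ♙ ♙ ♙ ♙ ♙│2
1│♖ · ♗ ♕ ♔ ♗ · ♖│1
  ─────────────────
  a b c d e f g h

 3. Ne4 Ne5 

  a b c d e f g h
  ─────────────────
8│♜ · ♝ ♛ ♚ ♝ · ♜│8
7│♟ ♟ ♟ ♟ ♟ ♟ ♟ ♟│7
6│· · · · · ♞ · ·│6
5│· · · · ♞ · · ·│5
4│· · · · ♘ · · ·│4
3│· · · · · · · ♘│3
2│♙ ♙ ♙ ♙ ♙ ♙ ♙ ♙│2
1│♖ · ♗ ♕ ♔ ♗ · ♖│1
  ─────────────────
  a b c d e f g h

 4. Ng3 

  a b c d e f g h
  ─────────────────
8│♜ · ♝ ♛ ♚ ♝ · ♜│8
7│♟ ♟ ♟ ♟ ♟ ♟ ♟ ♟│7
6│· · · · · ♞ · ·│6
5│· · · · ♞ · · ·│5
4│· · · · · · · ·│4
3│· · · · · · ♘ ♘│3
2│♙ ♙ ♙ ♙ ♙ ♙ ♙ ♙│2
1│♖ · ♗ ♕ ♔ ♗ · ♖│1
  ─────────────────
  a b c d e f g h


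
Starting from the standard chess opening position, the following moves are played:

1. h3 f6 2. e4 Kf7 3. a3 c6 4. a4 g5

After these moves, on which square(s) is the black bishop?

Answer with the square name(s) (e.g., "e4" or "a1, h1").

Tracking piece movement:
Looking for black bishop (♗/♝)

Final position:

  a b c d e f g h
  ─────────────────
8│♜ ♞ ♝ ♛ · ♝ ♞ ♜│8
7│♟ ♟ · ♟ ♟ ♚ · ♟│7
6│· · ♟ · · ♟ · ·│6
5│· · · · · · ♟ ·│5
4│♙ · · · ♙ · · ·│4
3│· · · · · · · ♙│3
2│· ♙ ♙ ♙ · ♙ ♙ ·│2
1│♖ ♘ ♗ ♕ ♔ ♗ ♘ ♖│1
  ─────────────────
  a b c d e f g h


c8, f8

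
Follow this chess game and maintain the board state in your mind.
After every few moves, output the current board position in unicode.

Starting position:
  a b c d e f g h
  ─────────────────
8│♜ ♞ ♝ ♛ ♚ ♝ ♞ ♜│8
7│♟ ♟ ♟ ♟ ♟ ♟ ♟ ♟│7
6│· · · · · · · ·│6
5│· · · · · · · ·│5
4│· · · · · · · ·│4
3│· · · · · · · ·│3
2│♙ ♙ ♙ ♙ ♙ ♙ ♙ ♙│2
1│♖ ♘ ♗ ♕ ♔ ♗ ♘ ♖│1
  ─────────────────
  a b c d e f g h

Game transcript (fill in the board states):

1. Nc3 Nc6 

  a b c d e f g h
  ─────────────────
8│♜ · ♝ ♛ ♚ ♝ ♞ ♜│8
7│♟ ♟ ♟ ♟ ♟ ♟ ♟ ♟│7
6│· · ♞ · · · · ·│6
5│· · · · · · · ·│5
4│· · · · · · · ·│4
3│· · ♘ · · · · ·│3
2│♙ ♙ ♙ ♙ ♙ ♙ ♙ ♙│2
1│♖ · ♗ ♕ ♔ ♗ ♘ ♖│1
  ─────────────────
  a b c d e f g h

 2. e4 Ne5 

  a b c d e f g h
  ─────────────────
8│♜ · ♝ ♛ ♚ ♝ ♞ ♜│8
7│♟ ♟ ♟ ♟ ♟ ♟ ♟ ♟│7
6│· · · · · · · ·│6
5│· · · · ♞ · · ·│5
4│· · · · ♙ · · ·│4
3│· · ♘ · · · · ·│3
2│♙ ♙ ♙ ♙ · ♙ ♙ ♙│2
1│♖ · ♗ ♕ ♔ ♗ ♘ ♖│1
  ─────────────────
  a b c d e f g h

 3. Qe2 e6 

  a b c d e f g h
  ─────────────────
8│♜ · ♝ ♛ ♚ ♝ ♞ ♜│8
7│♟ ♟ ♟ ♟ · ♟ ♟ ♟│7
6│· · · · ♟ · · ·│6
5│· · · · ♞ · · ·│5
4│· · · · ♙ · · ·│4
3│· · ♘ · · · · ·│3
2│♙ ♙ ♙ ♙ ♕ ♙ ♙ ♙│2
1│♖ · ♗ · ♔ ♗ ♘ ♖│1
  ─────────────────
  a b c d e f g h

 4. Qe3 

  a b c d e f g h
  ─────────────────
8│♜ · ♝ ♛ ♚ ♝ ♞ ♜│8
7│♟ ♟ ♟ ♟ · ♟ ♟ ♟│7
6│· · · · ♟ · · ·│6
5│· · · · ♞ · · ·│5
4│· · · · ♙ · · ·│4
3│· · ♘ · ♕ · · ·│3
2│♙ ♙ ♙ ♙ · ♙ ♙ ♙│2
1│♖ · ♗ · ♔ ♗ ♘ ♖│1
  ─────────────────
  a b c d e f g h


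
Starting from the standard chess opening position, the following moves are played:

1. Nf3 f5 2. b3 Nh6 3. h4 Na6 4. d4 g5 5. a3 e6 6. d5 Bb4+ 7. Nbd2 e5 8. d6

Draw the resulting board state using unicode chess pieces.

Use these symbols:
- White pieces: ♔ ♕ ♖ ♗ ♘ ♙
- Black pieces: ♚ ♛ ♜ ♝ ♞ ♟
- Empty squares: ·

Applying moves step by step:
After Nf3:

♜ ♞ ♝ ♛ ♚ ♝ ♞ ♜
♟ ♟ ♟ ♟ ♟ ♟ ♟ ♟
· · · · · · · ·
· · · · · · · ·
· · · · · · · ·
· · · · · ♘ · ·
♙ ♙ ♙ ♙ ♙ ♙ ♙ ♙
♖ ♘ ♗ ♕ ♔ ♗ · ♖


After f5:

♜ ♞ ♝ ♛ ♚ ♝ ♞ ♜
♟ ♟ ♟ ♟ ♟ · ♟ ♟
· · · · · · · ·
· · · · · ♟ · ·
· · · · · · · ·
· · · · · ♘ · ·
♙ ♙ ♙ ♙ ♙ ♙ ♙ ♙
♖ ♘ ♗ ♕ ♔ ♗ · ♖


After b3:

♜ ♞ ♝ ♛ ♚ ♝ ♞ ♜
♟ ♟ ♟ ♟ ♟ · ♟ ♟
· · · · · · · ·
· · · · · ♟ · ·
· · · · · · · ·
· ♙ · · · ♘ · ·
♙ · ♙ ♙ ♙ ♙ ♙ ♙
♖ ♘ ♗ ♕ ♔ ♗ · ♖


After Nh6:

♜ ♞ ♝ ♛ ♚ ♝ · ♜
♟ ♟ ♟ ♟ ♟ · ♟ ♟
· · · · · · · ♞
· · · · · ♟ · ·
· · · · · · · ·
· ♙ · · · ♘ · ·
♙ · ♙ ♙ ♙ ♙ ♙ ♙
♖ ♘ ♗ ♕ ♔ ♗ · ♖


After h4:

♜ ♞ ♝ ♛ ♚ ♝ · ♜
♟ ♟ ♟ ♟ ♟ · ♟ ♟
· · · · · · · ♞
· · · · · ♟ · ·
· · · · · · · ♙
· ♙ · · · ♘ · ·
♙ · ♙ ♙ ♙ ♙ ♙ ·
♖ ♘ ♗ ♕ ♔ ♗ · ♖


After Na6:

♜ · ♝ ♛ ♚ ♝ · ♜
♟ ♟ ♟ ♟ ♟ · ♟ ♟
♞ · · · · · · ♞
· · · · · ♟ · ·
· · · · · · · ♙
· ♙ · · · ♘ · ·
♙ · ♙ ♙ ♙ ♙ ♙ ·
♖ ♘ ♗ ♕ ♔ ♗ · ♖


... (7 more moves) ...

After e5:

♜ · ♝ ♛ ♚ · · ♜
♟ ♟ ♟ ♟ · · · ♟
♞ · · · · · · ♞
· · · ♙ ♟ ♟ ♟ ·
· ♝ · · · · · ♙
♙ ♙ · · · ♘ · ·
· · ♙ ♘ ♙ ♙ ♙ ·
♖ · ♗ ♕ ♔ ♗ · ♖


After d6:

♜ · ♝ ♛ ♚ · · ♜
♟ ♟ ♟ ♟ · · · ♟
♞ · · ♙ · · · ♞
· · · · ♟ ♟ ♟ ·
· ♝ · · · · · ♙
♙ ♙ · · · ♘ · ·
· · ♙ ♘ ♙ ♙ ♙ ·
♖ · ♗ ♕ ♔ ♗ · ♖



  a b c d e f g h
  ─────────────────
8│♜ · ♝ ♛ ♚ · · ♜│8
7│♟ ♟ ♟ ♟ · · · ♟│7
6│♞ · · ♙ · · · ♞│6
5│· · · · ♟ ♟ ♟ ·│5
4│· ♝ · · · · · ♙│4
3│♙ ♙ · · · ♘ · ·│3
2│· · ♙ ♘ ♙ ♙ ♙ ·│2
1│♖ · ♗ ♕ ♔ ♗ · ♖│1
  ─────────────────
  a b c d e f g h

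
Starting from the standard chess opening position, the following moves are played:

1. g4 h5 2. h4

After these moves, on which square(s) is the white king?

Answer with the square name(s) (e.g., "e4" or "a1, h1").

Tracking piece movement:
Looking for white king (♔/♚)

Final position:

  a b c d e f g h
  ─────────────────
8│♜ ♞ ♝ ♛ ♚ ♝ ♞ ♜│8
7│♟ ♟ ♟ ♟ ♟ ♟ ♟ ·│7
6│· · · · · · · ·│6
5│· · · · · · · ♟│5
4│· · · · · · ♙ ♙│4
3│· · · · · · · ·│3
2│♙ ♙ ♙ ♙ ♙ ♙ · ·│2
1│♖ ♘ ♗ ♕ ♔ ♗ ♘ ♖│1
  ─────────────────
  a b c d e f g h


e1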